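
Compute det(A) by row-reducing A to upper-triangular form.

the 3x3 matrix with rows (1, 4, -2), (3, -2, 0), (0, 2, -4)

Forward elimination:
R2 <- R2 - (3)*R1:  [   0  -14    6 ]
R3 <- R3 - (-1/7)*R2:  [     0      0  -22/7 ]
Upper-triangular form:
[ 1    4     -2 ]
[ 0  -14      6 ]
[ 0    0  -22/7 ]
det(A) = (-1)^0 * (1) * (-14) * (-22/7) = 44  (0 row swaps -> sign +1)

det(A) = 44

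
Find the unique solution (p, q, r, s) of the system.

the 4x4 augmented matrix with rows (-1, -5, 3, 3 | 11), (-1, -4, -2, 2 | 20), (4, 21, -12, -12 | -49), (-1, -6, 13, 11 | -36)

Forward elimination on [A|b]:
R2 <- R2 - (1)*R1:  [  0   1  -5  -1   9 ]
R3 <- R3 - (-4)*R1:  [  0   1   0   0  -5 ]
R4 <- R4 - (1)*R1:  [   0   -1   10    8  -47 ]
R3 <- R3 - (1)*R2:  [   0    0    5    1  -14 ]
R4 <- R4 - (-1)*R2:  [   0    0    5    7  -38 ]
R4 <- R4 - (1)*R3:  [   0    0    0    6  -24 ]
Row echelon form:
[ -1  -5   3   3  |   11 ]
[  0   1  -5  -1  |    9 ]
[  0   0   5   1  |  -14 ]
[  0   0   0   6  |  -24 ]
Back-substitution:
s = (-24) / 6 = -4
r = (-14 - (1)*(-4)) / 5 = -2
q = (9 - (-5)*(-2) - (-1)*(-4)) / 1 = -5
p = (11 - (-5)*(-5) - (3)*(-2) - (3)*(-4)) / -1 = -4

(-4, -5, -2, -4)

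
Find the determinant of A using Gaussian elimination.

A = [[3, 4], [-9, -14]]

Forward elimination:
R2 <- R2 - (-3)*R1:  [  0  -2 ]
Upper-triangular form:
[ 3   4 ]
[ 0  -2 ]
det(A) = (-1)^0 * (3) * (-2) = -6  (0 row swaps -> sign +1)

det(A) = -6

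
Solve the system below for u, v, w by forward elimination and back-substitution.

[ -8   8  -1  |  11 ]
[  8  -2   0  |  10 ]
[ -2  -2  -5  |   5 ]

(2, 3, -3)

Forward elimination on [A|b]:
R2 <- R2 - (-1)*R1:  [  0   6  -1  21 ]
R3 <- R3 - (1/4)*R1:  [     0     -4  -19/4    9/4 ]
R3 <- R3 - (-2/3)*R2:  [      0       0  -65/12    65/4 ]
Row echelon form:
[ -8  8      -1  |    11 ]
[  0  6      -1  |    21 ]
[  0  0  -65/12  |  65/4 ]
Back-substitution:
w = (65/4) / (-65/12) = -3
v = (21 - (-1)*(-3)) / 6 = 3
u = (11 - (8)*(3) - (-1)*(-3)) / -8 = 2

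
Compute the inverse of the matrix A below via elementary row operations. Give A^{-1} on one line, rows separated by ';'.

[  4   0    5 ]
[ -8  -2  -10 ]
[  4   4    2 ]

inverse = [3/2 5/6 5/12; -1 -1/2 0; -1 -2/3 -1/3]

Gauss-Jordan on [A | I]:
R1 <- (1/4)*R1:  [   1    0  5/4  |  1/4    0    0 ]
R2 <- R2 - (-8)*R1:  [  0  -2   0  |   2   1   0 ]
R3 <- R3 - (4)*R1:  [  0   4  -3  |  -1   0   1 ]
R2 <- (1/-2)*R2:  [    0     1     0  |    -1  -1/2     0 ]
R3 <- R3 - (4)*R2:  [  0   0  -3  |   3   2   1 ]
R3 <- (1/-3)*R3:  [    0     0     1  |    -1  -2/3  -1/3 ]
R1 <- R1 - (5/4)*R3:  [    1     0     0  |   3/2   5/6  5/12 ]
Right block of [I | A^{-1}] is the inverse:
[ 3/2   5/6  5/12 ]
[  -1  -1/2     0 ]
[  -1  -2/3  -1/3 ]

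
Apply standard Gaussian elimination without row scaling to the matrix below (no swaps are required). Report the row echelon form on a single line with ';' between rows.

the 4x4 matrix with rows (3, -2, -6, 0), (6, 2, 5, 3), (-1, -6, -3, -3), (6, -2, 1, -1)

Forward elimination:
R2 <- R2 - (2)*R1:  [  0   6  17   3 ]
R3 <- R3 - (-1/3)*R1:  [     0  -20/3     -5     -3 ]
R4 <- R4 - (2)*R1:  [  0   2  13  -1 ]
R3 <- R3 - (-10/9)*R2:  [     0      0  125/9    1/3 ]
R4 <- R4 - (1/3)*R2:  [    0     0  22/3    -2 ]
R4 <- R4 - (66/125)*R3:  [        0         0         0  -272/125 ]
Row echelon form:
[ 3  -2     -6         0 ]
[ 0   6     17         3 ]
[ 0   0  125/9       1/3 ]
[ 0   0      0  -272/125 ]

REF = [3 -2 -6 0; 0 6 17 3; 0 0 125/9 1/3; 0 0 0 -272/125]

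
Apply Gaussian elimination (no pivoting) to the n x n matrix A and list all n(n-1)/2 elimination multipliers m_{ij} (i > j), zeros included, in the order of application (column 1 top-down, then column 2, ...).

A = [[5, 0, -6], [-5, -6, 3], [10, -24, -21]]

multipliers: -1, 2, 4

Forward elimination:
R2 <- R2 - (-1)*R1:  [  0  -6  -3 ]
R3 <- R3 - (2)*R1:  [   0  -24   -9 ]
R3 <- R3 - (4)*R2:  [ 0  0  3 ]
Multipliers (in order of application): m_{21} = -1, m_{31} = 2, m_{32} = 4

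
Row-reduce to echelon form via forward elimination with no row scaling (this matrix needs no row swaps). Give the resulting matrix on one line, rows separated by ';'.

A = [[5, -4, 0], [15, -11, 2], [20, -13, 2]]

Forward elimination:
R2 <- R2 - (3)*R1:  [ 0  1  2 ]
R3 <- R3 - (4)*R1:  [ 0  3  2 ]
R3 <- R3 - (3)*R2:  [  0   0  -4 ]
Row echelon form:
[ 5  -4   0 ]
[ 0   1   2 ]
[ 0   0  -4 ]

REF = [5 -4 0; 0 1 2; 0 0 -4]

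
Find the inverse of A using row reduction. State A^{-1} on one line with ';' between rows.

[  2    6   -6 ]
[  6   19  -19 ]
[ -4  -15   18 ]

Gauss-Jordan on [A | I]:
R1 <- (1/2)*R1:  [   1    3   -3  |  1/2    0    0 ]
R2 <- R2 - (6)*R1:  [  0   1  -1  |  -3   1   0 ]
R3 <- R3 - (-4)*R1:  [  0  -3   6  |   2   0   1 ]
R1 <- R1 - (3)*R2:  [    1     0     0  |  19/2    -3     0 ]
R3 <- R3 - (-3)*R2:  [  0   0   3  |  -7   3   1 ]
R3 <- (1/3)*R3:  [    0     0     1  |  -7/3     1   1/3 ]
R2 <- R2 - (-1)*R3:  [     0      1      0  |  -16/3      2    1/3 ]
Right block of [I | A^{-1}] is the inverse:
[  19/2  -3    0 ]
[ -16/3   2  1/3 ]
[  -7/3   1  1/3 ]

inverse = [19/2 -3 0; -16/3 2 1/3; -7/3 1 1/3]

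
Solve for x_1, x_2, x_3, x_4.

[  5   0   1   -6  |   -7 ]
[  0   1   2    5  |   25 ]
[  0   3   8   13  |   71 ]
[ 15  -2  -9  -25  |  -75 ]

(3, 1, 2, 4)

Forward elimination on [A|b]:
R4 <- R4 - (3)*R1:  [   0   -2  -12   -7  -54 ]
R3 <- R3 - (3)*R2:  [  0   0   2  -2  -4 ]
R4 <- R4 - (-2)*R2:  [  0   0  -8   3  -4 ]
R4 <- R4 - (-4)*R3:  [   0    0    0   -5  -20 ]
Row echelon form:
[ 5  0  1  -6  |   -7 ]
[ 0  1  2   5  |   25 ]
[ 0  0  2  -2  |   -4 ]
[ 0  0  0  -5  |  -20 ]
Back-substitution:
x_4 = (-20) / -5 = 4
x_3 = (-4 - (-2)*(4)) / 2 = 2
x_2 = (25 - (2)*(2) - (5)*(4)) / 1 = 1
x_1 = (-7 - (1)*(2) - (-6)*(4)) / 5 = 3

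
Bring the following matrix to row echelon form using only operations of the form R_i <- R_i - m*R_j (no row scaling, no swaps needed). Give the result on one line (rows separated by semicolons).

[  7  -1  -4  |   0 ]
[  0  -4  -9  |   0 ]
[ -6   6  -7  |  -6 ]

REF = [7 -1 -4 0; 0 -4 -9 0; 0 0 -22 -6]

Forward elimination:
R3 <- R3 - (-6/7)*R1:  [     0   36/7  -73/7     -6 ]
R3 <- R3 - (-9/7)*R2:  [   0    0  -22   -6 ]
Row echelon form:
[ 7  -1   -4  |   0 ]
[ 0  -4   -9  |   0 ]
[ 0   0  -22  |  -6 ]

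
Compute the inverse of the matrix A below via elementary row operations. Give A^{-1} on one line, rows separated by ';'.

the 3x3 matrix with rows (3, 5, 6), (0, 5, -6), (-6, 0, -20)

Gauss-Jordan on [A | I]:
R1 <- (1/3)*R1:  [   1  5/3    2  |  1/3    0    0 ]
R3 <- R3 - (-6)*R1:  [  0  10  -8  |   2   0   1 ]
R2 <- (1/5)*R2:  [    0     1  -6/5  |     0   1/5     0 ]
R1 <- R1 - (5/3)*R2:  [    1     0     4  |   1/3  -1/3     0 ]
R3 <- R3 - (10)*R2:  [  0   0   4  |   2  -2   1 ]
R3 <- (1/4)*R3:  [    0     0     1  |   1/2  -1/2   1/4 ]
R1 <- R1 - (4)*R3:  [    1     0     0  |  -5/3   5/3    -1 ]
R2 <- R2 - (-6/5)*R3:  [    0     1     0  |   3/5  -2/5  3/10 ]
Right block of [I | A^{-1}] is the inverse:
[ -5/3   5/3    -1 ]
[  3/5  -2/5  3/10 ]
[  1/2  -1/2   1/4 ]

inverse = [-5/3 5/3 -1; 3/5 -2/5 3/10; 1/2 -1/2 1/4]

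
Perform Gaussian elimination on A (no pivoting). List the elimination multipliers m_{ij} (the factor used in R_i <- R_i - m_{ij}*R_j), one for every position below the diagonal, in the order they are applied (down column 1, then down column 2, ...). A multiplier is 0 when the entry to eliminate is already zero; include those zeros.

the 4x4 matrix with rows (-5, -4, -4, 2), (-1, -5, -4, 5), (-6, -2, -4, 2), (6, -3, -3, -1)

multipliers: 1/5, 6/5, -6/5, -2/3, 13/7, 39/28

Forward elimination:
R2 <- R2 - (1/5)*R1:  [     0  -21/5  -16/5   23/5 ]
R3 <- R3 - (6/5)*R1:  [    0  14/5   4/5  -2/5 ]
R4 <- R4 - (-6/5)*R1:  [     0  -39/5  -39/5    7/5 ]
R3 <- R3 - (-2/3)*R2:  [    0     0  -4/3   8/3 ]
R4 <- R4 - (13/7)*R2:  [     0      0  -13/7  -50/7 ]
R4 <- R4 - (39/28)*R3:  [     0      0      0  -76/7 ]
Multipliers (in order of application): m_{21} = 1/5, m_{31} = 6/5, m_{41} = -6/5, m_{32} = -2/3, m_{42} = 13/7, m_{43} = 39/28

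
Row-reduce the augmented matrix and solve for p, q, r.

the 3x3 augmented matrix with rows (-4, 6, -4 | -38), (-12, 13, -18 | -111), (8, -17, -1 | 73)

Forward elimination on [A|b]:
R2 <- R2 - (3)*R1:  [  0  -5  -6   3 ]
R3 <- R3 - (-2)*R1:  [  0  -5  -9  -3 ]
R3 <- R3 - (1)*R2:  [  0   0  -3  -6 ]
Row echelon form:
[ -4   6  -4  |  -38 ]
[  0  -5  -6  |    3 ]
[  0   0  -3  |   -6 ]
Back-substitution:
r = (-6) / -3 = 2
q = (3 - (-6)*(2)) / -5 = -3
p = (-38 - (6)*(-3) - (-4)*(2)) / -4 = 3

(3, -3, 2)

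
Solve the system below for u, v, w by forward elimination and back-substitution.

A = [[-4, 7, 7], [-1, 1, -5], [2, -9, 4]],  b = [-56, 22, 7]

(0, -3, -5)

Forward elimination on [A|b]:
R2 <- R2 - (1/4)*R1:  [     0   -3/4  -27/4     36 ]
R3 <- R3 - (-1/2)*R1:  [     0  -11/2   15/2    -21 ]
R3 <- R3 - (22/3)*R2:  [    0     0    57  -285 ]
Row echelon form:
[ -4     7      7  |   -56 ]
[  0  -3/4  -27/4  |    36 ]
[  0     0     57  |  -285 ]
Back-substitution:
w = (-285) / 57 = -5
v = (36 - (-27/4)*(-5)) / (-3/4) = -3
u = (-56 - (7)*(-3) - (7)*(-5)) / -4 = 0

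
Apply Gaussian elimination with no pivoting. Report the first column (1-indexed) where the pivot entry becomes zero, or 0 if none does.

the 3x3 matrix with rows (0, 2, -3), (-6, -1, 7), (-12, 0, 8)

first zero-pivot column = 1

Naive forward elimination:
Pivot entry (1,1) is zero but row 2 has -6 in column 1 -> naive elimination stops; a row interchange (e.g. R1 <-> R2) would be required here.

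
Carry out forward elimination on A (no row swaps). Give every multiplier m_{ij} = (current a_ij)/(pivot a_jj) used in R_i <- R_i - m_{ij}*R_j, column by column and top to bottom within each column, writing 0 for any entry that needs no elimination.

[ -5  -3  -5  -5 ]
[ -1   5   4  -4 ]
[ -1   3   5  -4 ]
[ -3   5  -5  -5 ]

multipliers: 1/5, 1/5, 3/5, 9/14, 17/14, -113/39

Forward elimination:
R2 <- R2 - (1/5)*R1:  [    0  28/5     5    -3 ]
R3 <- R3 - (1/5)*R1:  [    0  18/5     6    -3 ]
R4 <- R4 - (3/5)*R1:  [    0  34/5    -2    -2 ]
R3 <- R3 - (9/14)*R2:  [      0       0   39/14  -15/14 ]
R4 <- R4 - (17/14)*R2:  [       0        0  -113/14    23/14 ]
R4 <- R4 - (-113/39)*R3:  [      0       0       0  -19/13 ]
Multipliers (in order of application): m_{21} = 1/5, m_{31} = 1/5, m_{41} = 3/5, m_{32} = 9/14, m_{42} = 17/14, m_{43} = -113/39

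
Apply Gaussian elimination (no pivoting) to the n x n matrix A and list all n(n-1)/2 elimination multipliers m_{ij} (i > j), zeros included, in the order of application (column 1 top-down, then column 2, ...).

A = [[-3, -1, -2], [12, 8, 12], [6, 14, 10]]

multipliers: -4, -2, 3

Forward elimination:
R2 <- R2 - (-4)*R1:  [ 0  4  4 ]
R3 <- R3 - (-2)*R1:  [  0  12   6 ]
R3 <- R3 - (3)*R2:  [  0   0  -6 ]
Multipliers (in order of application): m_{21} = -4, m_{31} = -2, m_{32} = 3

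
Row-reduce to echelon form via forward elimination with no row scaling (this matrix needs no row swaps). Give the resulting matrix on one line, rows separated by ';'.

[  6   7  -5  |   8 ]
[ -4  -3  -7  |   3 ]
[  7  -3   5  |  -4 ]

Forward elimination:
R2 <- R2 - (-2/3)*R1:  [     0    5/3  -31/3   25/3 ]
R3 <- R3 - (7/6)*R1:  [     0  -67/6   65/6  -40/3 ]
R3 <- R3 - (-67/10)*R2:  [      0       0  -292/5    85/2 ]
Row echelon form:
[ 6    7      -5  |     8 ]
[ 0  5/3   -31/3  |  25/3 ]
[ 0    0  -292/5  |  85/2 ]

REF = [6 7 -5 8; 0 5/3 -31/3 25/3; 0 0 -292/5 85/2]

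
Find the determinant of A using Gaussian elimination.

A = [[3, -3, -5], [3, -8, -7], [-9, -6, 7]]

Forward elimination:
R2 <- R2 - (1)*R1:  [  0  -5  -2 ]
R3 <- R3 - (-3)*R1:  [   0  -15   -8 ]
R3 <- R3 - (3)*R2:  [  0   0  -2 ]
Upper-triangular form:
[ 3  -3  -5 ]
[ 0  -5  -2 ]
[ 0   0  -2 ]
det(A) = (-1)^0 * (3) * (-5) * (-2) = 30  (0 row swaps -> sign +1)

det(A) = 30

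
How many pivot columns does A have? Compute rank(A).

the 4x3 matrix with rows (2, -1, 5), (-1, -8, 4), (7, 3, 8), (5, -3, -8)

Row reduction:
R2 <- R2 - (-1/2)*R1:  [     0  -17/2   13/2 ]
R3 <- R3 - (7/2)*R1:  [     0   13/2  -19/2 ]
R4 <- R4 - (5/2)*R1:  [     0   -1/2  -41/2 ]
R3 <- R3 - (-13/17)*R2:  [      0       0  -77/17 ]
R4 <- R4 - (1/17)*R2:  [       0        0  -355/17 ]
R4 <- R4 - (355/77)*R3:  [ 0  0  0 ]
Row echelon form:
[ 2     -1       5 ]
[ 0  -17/2    13/2 ]
[ 0      0  -77/17 ]
[ 0      0       0 ]
Nonzero rows / pivot columns: 3

rank(A) = 3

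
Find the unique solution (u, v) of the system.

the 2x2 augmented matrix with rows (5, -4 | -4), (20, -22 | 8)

(-4, -4)

Forward elimination on [A|b]:
R2 <- R2 - (4)*R1:  [  0  -6  24 ]
Row echelon form:
[ 5  -4  |  -4 ]
[ 0  -6  |  24 ]
Back-substitution:
v = (24) / -6 = -4
u = (-4 - (-4)*(-4)) / 5 = -4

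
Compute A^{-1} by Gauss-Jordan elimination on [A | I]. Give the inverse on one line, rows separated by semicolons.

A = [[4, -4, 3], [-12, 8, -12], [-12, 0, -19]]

Gauss-Jordan on [A | I]:
R1 <- (1/4)*R1:  [   1   -1  3/4  |  1/4    0    0 ]
R2 <- R2 - (-12)*R1:  [  0  -4  -3  |   3   1   0 ]
R3 <- R3 - (-12)*R1:  [   0  -12  -10  |    3    0    1 ]
R2 <- (1/-4)*R2:  [    0     1   3/4  |  -3/4  -1/4     0 ]
R1 <- R1 - (-1)*R2:  [    1     0   3/2  |  -1/2  -1/4     0 ]
R3 <- R3 - (-12)*R2:  [  0   0  -1  |  -6  -3   1 ]
R3 <- (1/-1)*R3:  [  0   0   1  |   6   3  -1 ]
R1 <- R1 - (3/2)*R3:  [     1      0      0  |  -19/2  -19/4    3/2 ]
R2 <- R2 - (3/4)*R3:  [     0      1      0  |  -21/4   -5/2    3/4 ]
Right block of [I | A^{-1}] is the inverse:
[ -19/2  -19/4  3/2 ]
[ -21/4   -5/2  3/4 ]
[     6      3   -1 ]

inverse = [-19/2 -19/4 3/2; -21/4 -5/2 3/4; 6 3 -1]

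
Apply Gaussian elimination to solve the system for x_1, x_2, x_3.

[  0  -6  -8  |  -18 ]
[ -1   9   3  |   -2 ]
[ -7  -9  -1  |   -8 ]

(2, -1, 3)

Forward elimination on [A|b]:
R1 <-> R2   (pivot in column 1 was zero)
[ -1   9   3   -2 ]
[  0  -6  -8  -18 ]
[ -7  -9  -1   -8 ]
R3 <- R3 - (7)*R1:  [   0  -72  -22    6 ]
R3 <- R3 - (12)*R2:  [   0    0   74  222 ]
Row echelon form:
[ -1   9   3  |   -2 ]
[  0  -6  -8  |  -18 ]
[  0   0  74  |  222 ]
Back-substitution:
x_3 = (222) / 74 = 3
x_2 = (-18 - (-8)*(3)) / -6 = -1
x_1 = (-2 - (9)*(-1) - (3)*(3)) / -1 = 2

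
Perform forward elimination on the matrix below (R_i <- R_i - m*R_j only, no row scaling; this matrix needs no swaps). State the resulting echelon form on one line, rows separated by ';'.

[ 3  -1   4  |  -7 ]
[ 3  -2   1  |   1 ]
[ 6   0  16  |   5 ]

REF = [3 -1 4 -7; 0 -1 -3 8; 0 0 2 35]

Forward elimination:
R2 <- R2 - (1)*R1:  [  0  -1  -3   8 ]
R3 <- R3 - (2)*R1:  [  0   2   8  19 ]
R3 <- R3 - (-2)*R2:  [  0   0   2  35 ]
Row echelon form:
[ 3  -1   4  |  -7 ]
[ 0  -1  -3  |   8 ]
[ 0   0   2  |  35 ]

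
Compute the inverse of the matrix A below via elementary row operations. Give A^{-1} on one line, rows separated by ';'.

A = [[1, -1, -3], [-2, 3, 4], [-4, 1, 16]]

inverse = [-22 -13/2 -5/2; -8 -2 -1; -5 -3/2 -1/2]

Gauss-Jordan on [A | I]:
R2 <- R2 - (-2)*R1:  [  0   1  -2  |   2   1   0 ]
R3 <- R3 - (-4)*R1:  [  0  -3   4  |   4   0   1 ]
R1 <- R1 - (-1)*R2:  [  1   0  -5  |   3   1   0 ]
R3 <- R3 - (-3)*R2:  [  0   0  -2  |  10   3   1 ]
R3 <- (1/-2)*R3:  [    0     0     1  |    -5  -3/2  -1/2 ]
R1 <- R1 - (-5)*R3:  [     1      0      0  |    -22  -13/2   -5/2 ]
R2 <- R2 - (-2)*R3:  [  0   1   0  |  -8  -2  -1 ]
Right block of [I | A^{-1}] is the inverse:
[ -22  -13/2  -5/2 ]
[  -8     -2    -1 ]
[  -5   -3/2  -1/2 ]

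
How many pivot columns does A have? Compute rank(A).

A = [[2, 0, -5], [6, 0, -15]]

Row reduction:
R2 <- R2 - (3)*R1:  [ 0  0  0 ]
Row echelon form:
[ 2  0  -5 ]
[ 0  0   0 ]
Nonzero rows / pivot columns: 1

rank(A) = 1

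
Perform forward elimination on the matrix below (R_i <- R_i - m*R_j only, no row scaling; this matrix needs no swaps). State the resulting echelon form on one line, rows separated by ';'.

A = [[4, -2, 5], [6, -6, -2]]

REF = [4 -2 5; 0 -3 -19/2]

Forward elimination:
R2 <- R2 - (3/2)*R1:  [     0     -3  -19/2 ]
Row echelon form:
[ 4  -2      5 ]
[ 0  -3  -19/2 ]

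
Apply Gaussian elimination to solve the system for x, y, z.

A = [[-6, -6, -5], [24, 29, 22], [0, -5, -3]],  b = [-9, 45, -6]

Forward elimination on [A|b]:
R2 <- R2 - (-4)*R1:  [ 0  5  2  9 ]
R3 <- R3 - (-1)*R2:  [  0   0  -1   3 ]
Row echelon form:
[ -6  -6  -5  |  -9 ]
[  0   5   2  |   9 ]
[  0   0  -1  |   3 ]
Back-substitution:
z = (3) / -1 = -3
y = (9 - (2)*(-3)) / 5 = 3
x = (-9 - (-6)*(3) - (-5)*(-3)) / -6 = 1

(1, 3, -3)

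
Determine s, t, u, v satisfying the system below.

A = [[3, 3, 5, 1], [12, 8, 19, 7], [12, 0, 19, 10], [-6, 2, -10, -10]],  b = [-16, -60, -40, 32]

(0, -4, 0, -4)

Forward elimination on [A|b]:
R2 <- R2 - (4)*R1:  [  0  -4  -1   3   4 ]
R3 <- R3 - (4)*R1:  [   0  -12   -1    6   24 ]
R4 <- R4 - (-2)*R1:  [  0   8   0  -8   0 ]
R3 <- R3 - (3)*R2:  [  0   0   2  -3  12 ]
R4 <- R4 - (-2)*R2:  [  0   0  -2  -2   8 ]
R4 <- R4 - (-1)*R3:  [  0   0   0  -5  20 ]
Row echelon form:
[ 3   3   5   1  |  -16 ]
[ 0  -4  -1   3  |    4 ]
[ 0   0   2  -3  |   12 ]
[ 0   0   0  -5  |   20 ]
Back-substitution:
v = (20) / -5 = -4
u = (12 - (-3)*(-4)) / 2 = 0
t = (4 - (-1)*(0) - (3)*(-4)) / -4 = -4
s = (-16 - (3)*(-4) - (5)*(0) - (1)*(-4)) / 3 = 0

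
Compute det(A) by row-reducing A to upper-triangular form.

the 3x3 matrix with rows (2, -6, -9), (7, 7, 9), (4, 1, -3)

Forward elimination:
R2 <- R2 - (7/2)*R1:  [    0    28  81/2 ]
R3 <- R3 - (2)*R1:  [  0  13  15 ]
R3 <- R3 - (13/28)*R2:  [       0        0  -213/56 ]
Upper-triangular form:
[ 2  -6       -9 ]
[ 0  28     81/2 ]
[ 0   0  -213/56 ]
det(A) = (-1)^0 * (2) * (28) * (-213/56) = -213  (0 row swaps -> sign +1)

det(A) = -213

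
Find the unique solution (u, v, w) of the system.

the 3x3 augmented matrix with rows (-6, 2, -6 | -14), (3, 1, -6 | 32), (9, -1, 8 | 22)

(5, -1, -3)

Forward elimination on [A|b]:
R2 <- R2 - (-1/2)*R1:  [  0   2  -9  25 ]
R3 <- R3 - (-3/2)*R1:  [  0   2  -1   1 ]
R3 <- R3 - (1)*R2:  [   0    0    8  -24 ]
Row echelon form:
[ -6  2  -6  |  -14 ]
[  0  2  -9  |   25 ]
[  0  0   8  |  -24 ]
Back-substitution:
w = (-24) / 8 = -3
v = (25 - (-9)*(-3)) / 2 = -1
u = (-14 - (2)*(-1) - (-6)*(-3)) / -6 = 5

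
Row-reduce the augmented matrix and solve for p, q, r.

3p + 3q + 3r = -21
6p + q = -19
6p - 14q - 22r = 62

Forward elimination on [A|b]:
R2 <- R2 - (2)*R1:  [  0  -5  -6  23 ]
R3 <- R3 - (2)*R1:  [   0  -20  -28  104 ]
R3 <- R3 - (4)*R2:  [  0   0  -4  12 ]
Row echelon form:
[ 3   3   3  |  -21 ]
[ 0  -5  -6  |   23 ]
[ 0   0  -4  |   12 ]
Back-substitution:
r = (12) / -4 = -3
q = (23 - (-6)*(-3)) / -5 = -1
p = (-21 - (3)*(-1) - (3)*(-3)) / 3 = -3

(-3, -1, -3)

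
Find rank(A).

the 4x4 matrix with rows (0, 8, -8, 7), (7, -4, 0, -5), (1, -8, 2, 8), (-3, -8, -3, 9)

Row reduction:
R1 <-> R2   (pivot in column 1 was zero)
[  7  -4   0  -5 ]
[  0   8  -8   7 ]
[  1  -8   2   8 ]
[ -3  -8  -3   9 ]
R3 <- R3 - (1/7)*R1:  [     0  -52/7      2   61/7 ]
R4 <- R4 - (-3/7)*R1:  [     0  -68/7     -3   48/7 ]
R3 <- R3 - (-13/14)*R2:  [      0       0   -38/7  213/14 ]
R4 <- R4 - (-17/14)*R2:  [      0       0   -89/7  215/14 ]
R4 <- R4 - (89/38)*R3:  [        0         0         0  -1541/76 ]
Row echelon form:
[ 7  -4      0        -5 ]
[ 0   8     -8         7 ]
[ 0   0  -38/7    213/14 ]
[ 0   0      0  -1541/76 ]
Nonzero rows / pivot columns: 4

rank(A) = 4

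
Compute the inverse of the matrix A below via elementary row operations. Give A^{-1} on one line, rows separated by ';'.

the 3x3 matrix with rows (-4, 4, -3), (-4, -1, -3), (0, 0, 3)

inverse = [-1/20 -1/5 -1/4; 1/5 -1/5 0; 0 0 1/3]

Gauss-Jordan on [A | I]:
R1 <- (1/-4)*R1:  [    1    -1   3/4  |  -1/4     0     0 ]
R2 <- R2 - (-4)*R1:  [  0  -5   0  |  -1   1   0 ]
R2 <- (1/-5)*R2:  [    0     1     0  |   1/5  -1/5     0 ]
R1 <- R1 - (-1)*R2:  [     1      0    3/4  |  -1/20   -1/5      0 ]
R3 <- (1/3)*R3:  [   0    0    1  |    0    0  1/3 ]
R1 <- R1 - (3/4)*R3:  [     1      0      0  |  -1/20   -1/5   -1/4 ]
Right block of [I | A^{-1}] is the inverse:
[ -1/20  -1/5  -1/4 ]
[   1/5  -1/5     0 ]
[     0     0   1/3 ]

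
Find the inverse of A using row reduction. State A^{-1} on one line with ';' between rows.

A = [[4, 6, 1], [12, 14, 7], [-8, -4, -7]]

Gauss-Jordan on [A | I]:
R1 <- (1/4)*R1:  [   1  3/2  1/4  |  1/4    0    0 ]
R2 <- R2 - (12)*R1:  [  0  -4   4  |  -3   1   0 ]
R3 <- R3 - (-8)*R1:  [  0   8  -5  |   2   0   1 ]
R2 <- (1/-4)*R2:  [    0     1    -1  |   3/4  -1/4     0 ]
R1 <- R1 - (3/2)*R2:  [    1     0   7/4  |  -7/8   3/8     0 ]
R3 <- R3 - (8)*R2:  [  0   0   3  |  -4   2   1 ]
R3 <- (1/3)*R3:  [    0     0     1  |  -4/3   2/3   1/3 ]
R1 <- R1 - (7/4)*R3:  [      1       0       0  |   35/24  -19/24   -7/12 ]
R2 <- R2 - (-1)*R3:  [     0      1      0  |  -7/12   5/12    1/3 ]
Right block of [I | A^{-1}] is the inverse:
[ 35/24  -19/24  -7/12 ]
[ -7/12    5/12    1/3 ]
[  -4/3     2/3    1/3 ]

inverse = [35/24 -19/24 -7/12; -7/12 5/12 1/3; -4/3 2/3 1/3]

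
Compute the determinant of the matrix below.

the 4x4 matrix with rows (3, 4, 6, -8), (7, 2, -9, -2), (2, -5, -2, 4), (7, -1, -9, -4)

det(A) = 1826

Forward elimination:
R2 <- R2 - (7/3)*R1:  [     0  -22/3    -23   50/3 ]
R3 <- R3 - (2/3)*R1:  [     0  -23/3     -6   28/3 ]
R4 <- R4 - (7/3)*R1:  [     0  -31/3    -23   44/3 ]
R3 <- R3 - (23/22)*R2:  [      0       0  397/22  -89/11 ]
R4 <- R4 - (31/22)*R2:  [      0       0  207/22  -97/11 ]
R4 <- R4 - (207/397)*R3:  [         0          0          0  -1826/397 ]
Upper-triangular form:
[ 3      4       6         -8 ]
[ 0  -22/3     -23       50/3 ]
[ 0      0  397/22     -89/11 ]
[ 0      0       0  -1826/397 ]
det(A) = (-1)^0 * (3) * (-22/3) * (397/22) * (-1826/397) = 1826  (0 row swaps -> sign +1)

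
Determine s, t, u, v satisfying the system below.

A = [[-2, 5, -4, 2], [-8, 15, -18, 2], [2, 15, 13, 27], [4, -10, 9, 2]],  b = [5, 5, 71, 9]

Forward elimination on [A|b]:
R2 <- R2 - (4)*R1:  [   0   -5   -2   -6  -15 ]
R3 <- R3 - (-1)*R1:  [  0  20   9  29  76 ]
R4 <- R4 - (-2)*R1:  [  0   0   1   6  19 ]
R3 <- R3 - (-4)*R2:  [  0   0   1   5  16 ]
R4 <- R4 - (1)*R3:  [ 0  0  0  1  3 ]
Row echelon form:
[ -2   5  -4   2  |    5 ]
[  0  -5  -2  -6  |  -15 ]
[  0   0   1   5  |   16 ]
[  0   0   0   1  |    3 ]
Back-substitution:
v = (3) / 1 = 3
u = (16 - (5)*(3)) / 1 = 1
t = (-15 - (-2)*(1) - (-6)*(3)) / -5 = -1
s = (5 - (5)*(-1) - (-4)*(1) - (2)*(3)) / -2 = -4

(-4, -1, 1, 3)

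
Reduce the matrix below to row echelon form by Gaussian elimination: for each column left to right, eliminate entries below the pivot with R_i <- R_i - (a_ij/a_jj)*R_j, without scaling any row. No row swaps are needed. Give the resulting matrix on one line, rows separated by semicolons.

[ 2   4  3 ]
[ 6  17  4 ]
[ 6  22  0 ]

Forward elimination:
R2 <- R2 - (3)*R1:  [  0   5  -5 ]
R3 <- R3 - (3)*R1:  [  0  10  -9 ]
R3 <- R3 - (2)*R2:  [ 0  0  1 ]
Row echelon form:
[ 2  4   3 ]
[ 0  5  -5 ]
[ 0  0   1 ]

REF = [2 4 3; 0 5 -5; 0 0 1]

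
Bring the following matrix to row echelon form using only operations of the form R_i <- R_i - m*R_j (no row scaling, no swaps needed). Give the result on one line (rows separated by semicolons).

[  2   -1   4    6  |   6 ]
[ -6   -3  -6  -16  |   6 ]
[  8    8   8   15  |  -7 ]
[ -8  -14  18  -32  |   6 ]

REF = [2 -1 4 6 6; 0 -6 6 2 24; 0 0 4 -5 17; 0 0 0 6 -110]

Forward elimination:
R2 <- R2 - (-3)*R1:  [  0  -6   6   2  24 ]
R3 <- R3 - (4)*R1:  [   0   12   -8   -9  -31 ]
R4 <- R4 - (-4)*R1:  [   0  -18   34   -8   30 ]
R3 <- R3 - (-2)*R2:  [  0   0   4  -5  17 ]
R4 <- R4 - (3)*R2:  [   0    0   16  -14  -42 ]
R4 <- R4 - (4)*R3:  [    0     0     0     6  -110 ]
Row echelon form:
[ 2  -1  4   6  |     6 ]
[ 0  -6  6   2  |    24 ]
[ 0   0  4  -5  |    17 ]
[ 0   0  0   6  |  -110 ]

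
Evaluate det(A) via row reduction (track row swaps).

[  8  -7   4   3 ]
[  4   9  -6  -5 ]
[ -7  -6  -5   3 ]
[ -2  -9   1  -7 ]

Forward elimination:
R2 <- R2 - (1/2)*R1:  [     0   25/2     -8  -13/2 ]
R3 <- R3 - (-7/8)*R1:  [     0  -97/8   -3/2   45/8 ]
R4 <- R4 - (-1/4)*R1:  [     0  -43/4      2  -25/4 ]
R3 <- R3 - (-97/100)*R2:  [       0        0  -463/50   -17/25 ]
R4 <- R4 - (-43/50)*R2:  [       0        0  -122/25  -296/25 ]
R4 <- R4 - (244/463)*R3:  [         0          0          0  -5316/463 ]
Upper-triangular form:
[ 8    -7        4          3 ]
[ 0  25/2       -8      -13/2 ]
[ 0     0  -463/50     -17/25 ]
[ 0     0        0  -5316/463 ]
det(A) = (-1)^0 * (8) * (25/2) * (-463/50) * (-5316/463) = 10632  (0 row swaps -> sign +1)

det(A) = 10632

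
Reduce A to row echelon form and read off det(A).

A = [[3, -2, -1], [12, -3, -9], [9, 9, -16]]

Forward elimination:
R2 <- R2 - (4)*R1:  [  0   5  -5 ]
R3 <- R3 - (3)*R1:  [   0   15  -13 ]
R3 <- R3 - (3)*R2:  [ 0  0  2 ]
Upper-triangular form:
[ 3  -2  -1 ]
[ 0   5  -5 ]
[ 0   0   2 ]
det(A) = (-1)^0 * (3) * (5) * (2) = 30  (0 row swaps -> sign +1)

det(A) = 30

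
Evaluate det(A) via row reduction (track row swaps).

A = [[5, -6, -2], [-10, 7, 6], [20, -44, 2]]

det(A) = -50

Forward elimination:
R2 <- R2 - (-2)*R1:  [  0  -5   2 ]
R3 <- R3 - (4)*R1:  [   0  -20   10 ]
R3 <- R3 - (4)*R2:  [ 0  0  2 ]
Upper-triangular form:
[ 5  -6  -2 ]
[ 0  -5   2 ]
[ 0   0   2 ]
det(A) = (-1)^0 * (5) * (-5) * (2) = -50  (0 row swaps -> sign +1)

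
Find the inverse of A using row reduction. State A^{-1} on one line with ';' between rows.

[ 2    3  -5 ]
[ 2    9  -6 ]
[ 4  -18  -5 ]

inverse = [-51/4 35/4 9/4; -7/6 5/6 1/6; -6 4 1]

Gauss-Jordan on [A | I]:
R1 <- (1/2)*R1:  [    1   3/2  -5/2  |   1/2     0     0 ]
R2 <- R2 - (2)*R1:  [  0   6  -1  |  -1   1   0 ]
R3 <- R3 - (4)*R1:  [   0  -24    5  |   -2    0    1 ]
R2 <- (1/6)*R2:  [    0     1  -1/6  |  -1/6   1/6     0 ]
R1 <- R1 - (3/2)*R2:  [    1     0  -9/4  |   3/4  -1/4     0 ]
R3 <- R3 - (-24)*R2:  [  0   0   1  |  -6   4   1 ]
R1 <- R1 - (-9/4)*R3:  [     1      0      0  |  -51/4   35/4    9/4 ]
R2 <- R2 - (-1/6)*R3:  [    0     1     0  |  -7/6   5/6   1/6 ]
Right block of [I | A^{-1}] is the inverse:
[ -51/4  35/4  9/4 ]
[  -7/6   5/6  1/6 ]
[    -6     4    1 ]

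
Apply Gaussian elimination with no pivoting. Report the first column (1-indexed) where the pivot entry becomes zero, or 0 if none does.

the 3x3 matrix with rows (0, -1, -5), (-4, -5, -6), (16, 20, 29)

first zero-pivot column = 1

Naive forward elimination:
Pivot entry (1,1) is zero but row 2 has -4 in column 1 -> naive elimination stops; a row interchange (e.g. R1 <-> R2) would be required here.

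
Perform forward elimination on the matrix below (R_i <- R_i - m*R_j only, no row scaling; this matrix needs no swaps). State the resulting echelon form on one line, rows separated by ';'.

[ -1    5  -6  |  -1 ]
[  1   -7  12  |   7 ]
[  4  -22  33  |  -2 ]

Forward elimination:
R2 <- R2 - (-1)*R1:  [  0  -2   6   6 ]
R3 <- R3 - (-4)*R1:  [  0  -2   9  -6 ]
R3 <- R3 - (1)*R2:  [   0    0    3  -12 ]
Row echelon form:
[ -1   5  -6  |   -1 ]
[  0  -2   6  |    6 ]
[  0   0   3  |  -12 ]

REF = [-1 5 -6 -1; 0 -2 6 6; 0 0 3 -12]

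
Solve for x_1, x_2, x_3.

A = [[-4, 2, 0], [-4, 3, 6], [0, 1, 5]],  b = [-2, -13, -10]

Forward elimination on [A|b]:
R2 <- R2 - (1)*R1:  [   0    1    6  -11 ]
R3 <- R3 - (1)*R2:  [  0   0  -1   1 ]
Row echelon form:
[ -4  2   0  |   -2 ]
[  0  1   6  |  -11 ]
[  0  0  -1  |    1 ]
Back-substitution:
x_3 = (1) / -1 = -1
x_2 = (-11 - (6)*(-1)) / 1 = -5
x_1 = (-2 - (2)*(-5)) / -4 = -2

(-2, -5, -1)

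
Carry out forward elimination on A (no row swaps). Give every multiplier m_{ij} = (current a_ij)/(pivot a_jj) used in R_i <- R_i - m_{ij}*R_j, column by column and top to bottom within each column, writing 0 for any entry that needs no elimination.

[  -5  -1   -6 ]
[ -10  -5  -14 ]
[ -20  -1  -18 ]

Forward elimination:
R2 <- R2 - (2)*R1:  [  0  -3  -2 ]
R3 <- R3 - (4)*R1:  [ 0  3  6 ]
R3 <- R3 - (-1)*R2:  [ 0  0  4 ]
Multipliers (in order of application): m_{21} = 2, m_{31} = 4, m_{32} = -1

multipliers: 2, 4, -1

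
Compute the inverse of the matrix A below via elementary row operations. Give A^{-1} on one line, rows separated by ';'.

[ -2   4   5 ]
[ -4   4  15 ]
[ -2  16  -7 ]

Gauss-Jordan on [A | I]:
R1 <- (1/-2)*R1:  [    1    -2  -5/2  |  -1/2     0     0 ]
R2 <- R2 - (-4)*R1:  [  0  -4   5  |  -2   1   0 ]
R3 <- R3 - (-2)*R1:  [   0   12  -12  |   -1    0    1 ]
R2 <- (1/-4)*R2:  [    0     1  -5/4  |   1/2  -1/4     0 ]
R1 <- R1 - (-2)*R2:  [    1     0    -5  |   1/2  -1/2     0 ]
R3 <- R3 - (12)*R2:  [  0   0   3  |  -7   3   1 ]
R3 <- (1/3)*R3:  [    0     0     1  |  -7/3     1   1/3 ]
R1 <- R1 - (-5)*R3:  [     1      0      0  |  -67/6    9/2    5/3 ]
R2 <- R2 - (-5/4)*R3:  [      0       1       0  |  -29/12       1    5/12 ]
Right block of [I | A^{-1}] is the inverse:
[  -67/6  9/2   5/3 ]
[ -29/12    1  5/12 ]
[   -7/3    1   1/3 ]

inverse = [-67/6 9/2 5/3; -29/12 1 5/12; -7/3 1 1/3]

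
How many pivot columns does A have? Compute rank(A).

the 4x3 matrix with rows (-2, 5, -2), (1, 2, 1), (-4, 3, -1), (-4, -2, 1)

rank(A) = 3

Row reduction:
R2 <- R2 - (-1/2)*R1:  [   0  9/2    0 ]
R3 <- R3 - (2)*R1:  [  0  -7   3 ]
R4 <- R4 - (2)*R1:  [   0  -12    5 ]
R3 <- R3 - (-14/9)*R2:  [ 0  0  3 ]
R4 <- R4 - (-8/3)*R2:  [ 0  0  5 ]
R4 <- R4 - (5/3)*R3:  [ 0  0  0 ]
Row echelon form:
[ -2    5  -2 ]
[  0  9/2   0 ]
[  0    0   3 ]
[  0    0   0 ]
Nonzero rows / pivot columns: 3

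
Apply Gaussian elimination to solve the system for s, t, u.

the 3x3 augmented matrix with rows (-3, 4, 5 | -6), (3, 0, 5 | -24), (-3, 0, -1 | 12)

(-3, 0, -3)

Forward elimination on [A|b]:
R2 <- R2 - (-1)*R1:  [   0    4   10  -30 ]
R3 <- R3 - (1)*R1:  [  0  -4  -6  18 ]
R3 <- R3 - (-1)*R2:  [   0    0    4  -12 ]
Row echelon form:
[ -3  4   5  |   -6 ]
[  0  4  10  |  -30 ]
[  0  0   4  |  -12 ]
Back-substitution:
u = (-12) / 4 = -3
t = (-30 - (10)*(-3)) / 4 = 0
s = (-6 - (4)*(0) - (5)*(-3)) / -3 = -3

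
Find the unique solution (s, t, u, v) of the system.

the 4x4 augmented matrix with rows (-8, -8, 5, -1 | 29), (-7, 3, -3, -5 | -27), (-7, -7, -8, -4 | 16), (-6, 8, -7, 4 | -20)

(0, -4, 0, 3)

Forward elimination on [A|b]:
R2 <- R2 - (7/8)*R1:  [      0      10   -59/8   -33/8  -419/8 ]
R3 <- R3 - (7/8)*R1:  [     0      0  -99/8  -25/8  -75/8 ]
R4 <- R4 - (3/4)*R1:  [      0      14   -43/4    19/4  -167/4 ]
R4 <- R4 - (7/5)*R2:  [       0        0   -17/40   421/40  1263/40 ]
R4 <- R4 - (17/495)*R3:  [        0         0         0  5263/495  5263/165 ]
Row echelon form:
[ -8  -8      5        -1  |        29 ]
[  0  10  -59/8     -33/8  |    -419/8 ]
[  0   0  -99/8     -25/8  |     -75/8 ]
[  0   0      0  5263/495  |  5263/165 ]
Back-substitution:
v = (5263/165) / (5263/495) = 3
u = (-75/8 - (-25/8)*(3)) / (-99/8) = 0
t = (-419/8 - (-59/8)*(0) - (-33/8)*(3)) / 10 = -4
s = (29 - (-8)*(-4) - (5)*(0) - (-1)*(3)) / -8 = 0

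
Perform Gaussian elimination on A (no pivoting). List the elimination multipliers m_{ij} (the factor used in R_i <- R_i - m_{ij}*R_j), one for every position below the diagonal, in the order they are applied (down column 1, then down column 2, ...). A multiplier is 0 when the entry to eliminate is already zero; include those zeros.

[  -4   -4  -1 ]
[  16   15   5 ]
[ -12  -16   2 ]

Forward elimination:
R2 <- R2 - (-4)*R1:  [  0  -1   1 ]
R3 <- R3 - (3)*R1:  [  0  -4   5 ]
R3 <- R3 - (4)*R2:  [ 0  0  1 ]
Multipliers (in order of application): m_{21} = -4, m_{31} = 3, m_{32} = 4

multipliers: -4, 3, 4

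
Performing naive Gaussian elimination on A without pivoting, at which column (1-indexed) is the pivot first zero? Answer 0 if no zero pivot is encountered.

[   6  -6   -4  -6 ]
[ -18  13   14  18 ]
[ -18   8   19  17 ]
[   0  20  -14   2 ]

Naive forward elimination:
R2 <- R2 - (-3)*R1:  [  0  -5   2   0 ]
R3 <- R3 - (-3)*R1:  [   0  -10    7   -1 ]
R3 <- R3 - (2)*R2:  [  0   0   3  -1 ]
R4 <- R4 - (-4)*R2:  [  0   0  -6   2 ]
R4 <- R4 - (-2)*R3:  [ 0  0  0  0 ]
Matrix at this point:
[ 6  -6  -4  -6 ]
[ 0  -5   2   0 ]
[ 0   0   3  -1 ]
[ 0   0   0   0 ]
Pivot entry (4,4) in the last row is zero and there are no rows below to swap with -> zero pivot in column 4 (A is singular).

first zero-pivot column = 4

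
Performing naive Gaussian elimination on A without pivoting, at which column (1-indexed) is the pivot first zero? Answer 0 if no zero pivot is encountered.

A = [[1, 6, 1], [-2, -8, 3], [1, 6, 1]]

first zero-pivot column = 3

Naive forward elimination:
R2 <- R2 - (-2)*R1:  [ 0  4  5 ]
R3 <- R3 - (1)*R1:  [ 0  0  0 ]
Matrix at this point:
[ 1  6  1 ]
[ 0  4  5 ]
[ 0  0  0 ]
Pivot entry (3,3) in the last row is zero and there are no rows below to swap with -> zero pivot in column 3 (A is singular).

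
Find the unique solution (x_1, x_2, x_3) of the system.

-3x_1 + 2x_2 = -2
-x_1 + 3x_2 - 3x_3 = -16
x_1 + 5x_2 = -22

(-2, -4, 2)

Forward elimination on [A|b]:
R2 <- R2 - (1/3)*R1:  [     0    7/3     -3  -46/3 ]
R3 <- R3 - (-1/3)*R1:  [     0   17/3      0  -68/3 ]
R3 <- R3 - (17/7)*R2:  [     0      0   51/7  102/7 ]
Row echelon form:
[ -3    2     0  |     -2 ]
[  0  7/3    -3  |  -46/3 ]
[  0    0  51/7  |  102/7 ]
Back-substitution:
x_3 = (102/7) / (51/7) = 2
x_2 = (-46/3 - (-3)*(2)) / (7/3) = -4
x_1 = (-2 - (2)*(-4)) / -3 = -2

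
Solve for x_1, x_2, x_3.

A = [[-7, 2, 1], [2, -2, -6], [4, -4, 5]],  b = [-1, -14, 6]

(1, 2, 2)

Forward elimination on [A|b]:
R2 <- R2 - (-2/7)*R1:  [      0   -10/7   -40/7  -100/7 ]
R3 <- R3 - (-4/7)*R1:  [     0  -20/7   39/7   38/7 ]
R3 <- R3 - (2)*R2:  [  0   0  17  34 ]
Row echelon form:
[ -7      2      1  |      -1 ]
[  0  -10/7  -40/7  |  -100/7 ]
[  0      0     17  |      34 ]
Back-substitution:
x_3 = (34) / 17 = 2
x_2 = (-100/7 - (-40/7)*(2)) / (-10/7) = 2
x_1 = (-1 - (2)*(2) - (1)*(2)) / -7 = 1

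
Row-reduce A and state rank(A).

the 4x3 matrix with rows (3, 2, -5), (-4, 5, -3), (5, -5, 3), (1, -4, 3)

Row reduction:
R2 <- R2 - (-4/3)*R1:  [     0   23/3  -29/3 ]
R3 <- R3 - (5/3)*R1:  [     0  -25/3   34/3 ]
R4 <- R4 - (1/3)*R1:  [     0  -14/3   14/3 ]
R3 <- R3 - (-25/23)*R2:  [     0      0  19/23 ]
R4 <- R4 - (-14/23)*R2:  [      0       0  -28/23 ]
R4 <- R4 - (-28/19)*R3:  [ 0  0  0 ]
Row echelon form:
[ 3     2     -5 ]
[ 0  23/3  -29/3 ]
[ 0     0  19/23 ]
[ 0     0      0 ]
Nonzero rows / pivot columns: 3

rank(A) = 3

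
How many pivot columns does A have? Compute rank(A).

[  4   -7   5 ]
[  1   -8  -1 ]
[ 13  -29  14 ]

Row reduction:
R2 <- R2 - (1/4)*R1:  [     0  -25/4   -9/4 ]
R3 <- R3 - (13/4)*R1:  [     0  -25/4   -9/4 ]
R3 <- R3 - (1)*R2:  [ 0  0  0 ]
Row echelon form:
[ 4     -7     5 ]
[ 0  -25/4  -9/4 ]
[ 0      0     0 ]
Nonzero rows / pivot columns: 2

rank(A) = 2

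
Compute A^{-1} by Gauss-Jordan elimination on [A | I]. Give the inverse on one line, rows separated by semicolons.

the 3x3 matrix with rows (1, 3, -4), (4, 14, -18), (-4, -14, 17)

Gauss-Jordan on [A | I]:
R2 <- R2 - (4)*R1:  [  0   2  -2  |  -4   1   0 ]
R3 <- R3 - (-4)*R1:  [  0  -2   1  |   4   0   1 ]
R2 <- (1/2)*R2:  [   0    1   -1  |   -2  1/2    0 ]
R1 <- R1 - (3)*R2:  [    1     0    -1  |     7  -3/2     0 ]
R3 <- R3 - (-2)*R2:  [  0   0  -1  |   0   1   1 ]
R3 <- (1/-1)*R3:  [  0   0   1  |   0  -1  -1 ]
R1 <- R1 - (-1)*R3:  [    1     0     0  |     7  -5/2    -1 ]
R2 <- R2 - (-1)*R3:  [    0     1     0  |    -2  -1/2    -1 ]
Right block of [I | A^{-1}] is the inverse:
[  7  -5/2  -1 ]
[ -2  -1/2  -1 ]
[  0    -1  -1 ]

inverse = [7 -5/2 -1; -2 -1/2 -1; 0 -1 -1]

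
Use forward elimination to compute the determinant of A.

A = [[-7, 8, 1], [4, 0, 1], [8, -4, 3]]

det(A) = -76

Forward elimination:
R2 <- R2 - (-4/7)*R1:  [    0  32/7  11/7 ]
R3 <- R3 - (-8/7)*R1:  [    0  36/7  29/7 ]
R3 <- R3 - (9/8)*R2:  [    0     0  19/8 ]
Upper-triangular form:
[ -7     8     1 ]
[  0  32/7  11/7 ]
[  0     0  19/8 ]
det(A) = (-1)^0 * (-7) * (32/7) * (19/8) = -76  (0 row swaps -> sign +1)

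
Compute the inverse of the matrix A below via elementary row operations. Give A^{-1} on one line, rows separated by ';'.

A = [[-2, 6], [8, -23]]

Gauss-Jordan on [A | I]:
R1 <- (1/-2)*R1:  [    1    -3  |  -1/2     0 ]
R2 <- R2 - (8)*R1:  [ 0  1  |  4  1 ]
R1 <- R1 - (-3)*R2:  [    1     0  |  23/2     3 ]
Right block of [I | A^{-1}] is the inverse:
[ 23/2  3 ]
[    4  1 ]

inverse = [23/2 3; 4 1]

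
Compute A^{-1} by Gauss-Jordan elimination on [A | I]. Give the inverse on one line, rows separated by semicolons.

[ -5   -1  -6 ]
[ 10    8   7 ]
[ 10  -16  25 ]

Gauss-Jordan on [A | I]:
R1 <- (1/-5)*R1:  [    1   1/5   6/5  |  -1/5     0     0 ]
R2 <- R2 - (10)*R1:  [  0   6  -5  |   2   1   0 ]
R3 <- R3 - (10)*R1:  [   0  -18   13  |    2    0    1 ]
R2 <- (1/6)*R2:  [    0     1  -5/6  |   1/3   1/6     0 ]
R1 <- R1 - (1/5)*R2:  [     1      0  41/30  |  -4/15  -1/30      0 ]
R3 <- R3 - (-18)*R2:  [  0   0  -2  |   8   3   1 ]
R3 <- (1/-2)*R3:  [    0     0     1  |    -4  -3/2  -1/2 ]
R1 <- R1 - (41/30)*R3:  [      1       0       0  |    26/5  121/60   41/60 ]
R2 <- R2 - (-5/6)*R3:  [      0       1       0  |      -3  -13/12   -5/12 ]
Right block of [I | A^{-1}] is the inverse:
[ 26/5  121/60  41/60 ]
[   -3  -13/12  -5/12 ]
[   -4    -3/2   -1/2 ]

inverse = [26/5 121/60 41/60; -3 -13/12 -5/12; -4 -3/2 -1/2]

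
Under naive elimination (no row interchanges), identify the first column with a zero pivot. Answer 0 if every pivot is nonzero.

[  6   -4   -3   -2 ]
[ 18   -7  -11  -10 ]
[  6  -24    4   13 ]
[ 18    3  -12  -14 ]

Naive forward elimination:
R2 <- R2 - (3)*R1:  [  0   5  -2  -4 ]
R3 <- R3 - (1)*R1:  [   0  -20    7   15 ]
R4 <- R4 - (3)*R1:  [  0  15  -3  -8 ]
R3 <- R3 - (-4)*R2:  [  0   0  -1  -1 ]
R4 <- R4 - (3)*R2:  [ 0  0  3  4 ]
R4 <- R4 - (-3)*R3:  [ 0  0  0  1 ]
All pivots nonzero; naive elimination completes without hitting a zero pivot.

first zero-pivot column = 0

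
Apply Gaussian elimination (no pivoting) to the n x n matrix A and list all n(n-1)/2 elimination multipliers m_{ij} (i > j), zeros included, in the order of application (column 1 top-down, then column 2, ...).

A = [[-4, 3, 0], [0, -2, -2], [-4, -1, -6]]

multipliers: 0, 1, 2

Forward elimination:
R2: entry in column 1 is already 0 -> m_{21} = 0 (no row operation needed)
R3 <- R3 - (1)*R1:  [  0  -4  -6 ]
R3 <- R3 - (2)*R2:  [  0   0  -2 ]
Multipliers (in order of application): m_{21} = 0, m_{31} = 1, m_{32} = 2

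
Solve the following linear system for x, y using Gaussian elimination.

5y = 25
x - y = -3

Forward elimination on [A|b]:
R1 <-> R2   (pivot in column 1 was zero)
[ 1  -1  -3 ]
[ 0   5  25 ]
Row echelon form:
[ 1  -1  |  -3 ]
[ 0   5  |  25 ]
Back-substitution:
y = (25) / 5 = 5
x = (-3 - (-1)*(5)) / 1 = 2

(2, 5)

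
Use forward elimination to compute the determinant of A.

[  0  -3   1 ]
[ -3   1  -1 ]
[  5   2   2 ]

Forward elimination:
R1 <-> R2   (pivot in column 1 was zero)
[ -3   1  -1 ]
[  0  -3   1 ]
[  5   2   2 ]
R3 <- R3 - (-5/3)*R1:  [    0  11/3   1/3 ]
R3 <- R3 - (-11/9)*R2:  [    0     0  14/9 ]
Upper-triangular form:
[ -3   1    -1 ]
[  0  -3     1 ]
[  0   0  14/9 ]
det(A) = (-1)^1 * (-3) * (-3) * (14/9) = -14  (1 row swap -> sign -1)

det(A) = -14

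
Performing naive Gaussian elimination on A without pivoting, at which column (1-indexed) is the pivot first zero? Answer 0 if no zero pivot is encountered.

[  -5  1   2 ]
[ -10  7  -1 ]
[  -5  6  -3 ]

Naive forward elimination:
R2 <- R2 - (2)*R1:  [  0   5  -5 ]
R3 <- R3 - (1)*R1:  [  0   5  -5 ]
R3 <- R3 - (1)*R2:  [ 0  0  0 ]
Matrix at this point:
[ -5  1   2 ]
[  0  5  -5 ]
[  0  0   0 ]
Pivot entry (3,3) in the last row is zero and there are no rows below to swap with -> zero pivot in column 3 (A is singular).

first zero-pivot column = 3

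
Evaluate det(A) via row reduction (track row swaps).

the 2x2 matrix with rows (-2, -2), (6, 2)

Forward elimination:
R2 <- R2 - (-3)*R1:  [  0  -4 ]
Upper-triangular form:
[ -2  -2 ]
[  0  -4 ]
det(A) = (-1)^0 * (-2) * (-4) = 8  (0 row swaps -> sign +1)

det(A) = 8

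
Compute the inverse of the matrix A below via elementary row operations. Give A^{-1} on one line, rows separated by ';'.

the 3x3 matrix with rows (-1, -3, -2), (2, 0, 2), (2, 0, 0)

inverse = [0 0 1/2; -1/3 -1/3 1/6; 0 1/2 -1/2]

Gauss-Jordan on [A | I]:
R1 <- (1/-1)*R1:  [  1   3   2  |  -1   0   0 ]
R2 <- R2 - (2)*R1:  [  0  -6  -2  |   2   1   0 ]
R3 <- R3 - (2)*R1:  [  0  -6  -4  |   2   0   1 ]
R2 <- (1/-6)*R2:  [    0     1   1/3  |  -1/3  -1/6     0 ]
R1 <- R1 - (3)*R2:  [   1    0    1  |    0  1/2    0 ]
R3 <- R3 - (-6)*R2:  [  0   0  -2  |   0  -1   1 ]
R3 <- (1/-2)*R3:  [    0     0     1  |     0   1/2  -1/2 ]
R1 <- R1 - (1)*R3:  [   1    0    0  |    0    0  1/2 ]
R2 <- R2 - (1/3)*R3:  [    0     1     0  |  -1/3  -1/3   1/6 ]
Right block of [I | A^{-1}] is the inverse:
[    0     0   1/2 ]
[ -1/3  -1/3   1/6 ]
[    0   1/2  -1/2 ]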